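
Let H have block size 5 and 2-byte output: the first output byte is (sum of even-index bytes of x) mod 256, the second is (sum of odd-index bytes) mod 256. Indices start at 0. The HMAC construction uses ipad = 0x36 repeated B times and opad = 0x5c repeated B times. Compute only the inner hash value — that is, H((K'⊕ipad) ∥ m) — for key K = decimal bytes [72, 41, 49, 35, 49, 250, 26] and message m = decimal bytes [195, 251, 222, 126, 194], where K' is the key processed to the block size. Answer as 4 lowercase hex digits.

d709

Key decimal bytes [72, 41, 49, 35, 49, 250, 26] = 48 29 31 23 31 fa 1a is 7 bytes > B = 5, so hash it first: H(key) = c4 46, then zero-pad to 5 bytes: K' = c4 46 00 00 00.
K' ⊕ ipad = f2 70 36 36 36.
Inner input = f2 70 36 36 36 ∥ c3 fb de 7e c2.
Inner hash: even-index sum = 727 mod 256 = 215; odd-index sum = 777 mod 256 = 9 → d7 09.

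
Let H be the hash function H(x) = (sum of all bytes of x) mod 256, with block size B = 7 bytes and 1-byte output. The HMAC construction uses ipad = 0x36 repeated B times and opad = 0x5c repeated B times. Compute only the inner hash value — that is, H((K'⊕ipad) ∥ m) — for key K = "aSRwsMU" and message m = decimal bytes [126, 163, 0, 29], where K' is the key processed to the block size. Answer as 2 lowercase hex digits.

c2

Key "aSRwsMU" = 61 53 52 77 73 4d 55 is exactly B = 7 bytes: K' = 61 53 52 77 73 4d 55.
K' ⊕ ipad = 57 65 64 41 45 7b 63.
Inner input = 57 65 64 41 45 7b 63 ∥ 7e a3 00 1d.
Inner hash: sum = 87+101+100+65+69+123+99+126+163+0+29 = 962; mod 256 = 194 → c2.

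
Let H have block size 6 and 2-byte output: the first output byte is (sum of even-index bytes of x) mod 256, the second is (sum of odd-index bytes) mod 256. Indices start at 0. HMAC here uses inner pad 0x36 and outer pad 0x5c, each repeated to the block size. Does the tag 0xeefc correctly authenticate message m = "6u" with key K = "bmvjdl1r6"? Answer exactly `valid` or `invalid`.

invalid

Key "bmvjdl1r6" = 62 6d 76 6a 64 6c 31 72 36 is 9 bytes > B = 6, so hash it first: H(key) = a3 b5, then zero-pad to 6 bytes: K' = a3 b5 00 00 00 00.
K' ⊕ ipad = 95 83 36 36 36 36; K' ⊕ opad = ff e9 5c 5c 5c 5c.
Inner hash: even-index sum = 311 mod 256 = 55; odd-index sum = 356 mod 256 = 100 → 37 64.
Outer hash (recomputed tag): even-index sum = 494 mod 256 = 238; odd-index sum = 517 mod 256 = 5 → ee 05.
Recomputed tag = ee05; claimed = eefc → mismatch.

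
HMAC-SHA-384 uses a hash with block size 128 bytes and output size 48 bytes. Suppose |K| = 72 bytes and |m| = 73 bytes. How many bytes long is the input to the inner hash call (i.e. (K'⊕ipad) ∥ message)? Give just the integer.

Key is 72 ≤ 128 bytes, zero-padded: |K'| = 128.
Inner input = (K'⊕ipad) ∥ m → 128 + 73 = 201 bytes.

201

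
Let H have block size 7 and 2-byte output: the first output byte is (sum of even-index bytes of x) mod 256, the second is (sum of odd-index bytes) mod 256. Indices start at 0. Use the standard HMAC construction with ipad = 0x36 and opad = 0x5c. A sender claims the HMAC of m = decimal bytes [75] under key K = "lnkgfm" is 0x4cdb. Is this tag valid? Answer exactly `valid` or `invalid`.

valid

Key "lnkgfm" = 6c 6e 6b 67 66 6d is 6 bytes ≤ B = 7; zero-pad to 7 bytes: K' = 6c 6e 6b 67 66 6d 00.
K' ⊕ ipad = 5a 58 5d 51 50 5b 36; K' ⊕ opad = 30 32 37 3b 3a 31 5c.
Inner hash: even-index sum = 317 mod 256 = 61; odd-index sum = 335 mod 256 = 79 → 3d 4f.
Outer hash (recomputed tag): even-index sum = 332 mod 256 = 76; odd-index sum = 219 mod 256 = 219 → 4c db.
Recomputed tag = 4cdb; claimed = 4cdb → match.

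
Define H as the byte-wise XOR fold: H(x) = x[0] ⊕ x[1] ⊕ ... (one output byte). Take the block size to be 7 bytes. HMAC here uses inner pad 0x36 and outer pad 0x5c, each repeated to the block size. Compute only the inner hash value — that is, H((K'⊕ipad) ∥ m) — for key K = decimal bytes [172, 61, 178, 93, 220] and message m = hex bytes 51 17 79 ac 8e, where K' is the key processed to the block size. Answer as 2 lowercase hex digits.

89

Key decimal bytes [172, 61, 178, 93, 220] = ac 3d b2 5d dc is 5 bytes ≤ B = 7; zero-pad to 7 bytes: K' = ac 3d b2 5d dc 00 00.
K' ⊕ ipad = 9a 0b 84 6b ea 36 36.
Inner input = 9a 0b 84 6b ea 36 36 ∥ 51 17 79 ac 8e.
Inner hash: XOR 9a⊕0b⊕84⊕6b⊕ea⊕36⊕36⊕51⊕17⊕79⊕ac⊕8e = 89.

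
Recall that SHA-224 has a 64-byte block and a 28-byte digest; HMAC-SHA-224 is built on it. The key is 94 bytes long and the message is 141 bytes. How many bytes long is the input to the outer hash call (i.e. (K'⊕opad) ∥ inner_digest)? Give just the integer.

92

Key is 94 > 64 bytes, so it is hashed to 28 bytes then zero-padded to 64: |K'| = 64.
Outer input = (K'⊕opad) ∥ H(inner) → 64 + 28 = 92 bytes.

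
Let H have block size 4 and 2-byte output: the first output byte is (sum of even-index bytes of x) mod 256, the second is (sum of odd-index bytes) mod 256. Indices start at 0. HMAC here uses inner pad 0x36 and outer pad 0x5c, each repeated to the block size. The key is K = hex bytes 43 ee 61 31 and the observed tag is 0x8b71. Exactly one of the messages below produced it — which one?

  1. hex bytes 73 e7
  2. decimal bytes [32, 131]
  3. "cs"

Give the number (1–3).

3

Key hex bytes 43 ee 61 31 is exactly B = 4 bytes: K' = 43 ee 61 31.
K' ⊕ ipad = 75 d8 57 07; K' ⊕ opad = 1f b2 3d 6d.
m1: inner = H(75 d8 57 07 73 e7) = 3f c6; tag = H(1f b2 3d 6d 3f c6) = 9be5
m2: inner = H(75 d8 57 07 20 83) = ec 62; tag = H(1f b2 3d 6d ec 62) = 4881
m3: inner = H(75 d8 57 07 63 73) = 2f 52; tag = H(1f b2 3d 6d 2f 52) = 8b71 ← matches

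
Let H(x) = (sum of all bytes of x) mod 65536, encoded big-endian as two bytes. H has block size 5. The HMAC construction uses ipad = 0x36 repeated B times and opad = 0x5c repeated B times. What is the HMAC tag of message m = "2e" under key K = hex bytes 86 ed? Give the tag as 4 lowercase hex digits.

Key hex bytes 86 ed is 2 bytes ≤ B = 5; zero-pad to 5 bytes: K' = 86 ed 00 00 00.
K' ⊕ ipad = b0 db 36 36 36.  K' ⊕ opad = da b1 5c 5c 5c.
Inner input = (K'⊕ipad) ∥ m = b0 db 36 36 36 ∥ 32 65.
Inner hash: sum = 176+219+54+54+54+50+101 = 708 → 02 c4.
Outer input = (K'⊕opad) ∥ inner = da b1 5c 5c 5c ∥ 02 c4.
Outer hash (tag): sum = 218+177+92+92+92+2+196 = 869 → 03 65.

0365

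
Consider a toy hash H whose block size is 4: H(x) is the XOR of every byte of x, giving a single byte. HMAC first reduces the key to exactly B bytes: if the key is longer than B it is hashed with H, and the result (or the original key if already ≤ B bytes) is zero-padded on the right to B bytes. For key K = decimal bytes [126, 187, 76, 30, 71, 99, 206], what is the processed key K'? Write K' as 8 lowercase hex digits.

7d000000

|K| = 7 > B = 4, so first hash the key.
H(K): XOR 7e⊕bb⊕4c⊕1e⊕47⊕63⊕ce = 7d.
Zero-pad H(K) = 7d to 4 bytes: K' = 7d 00 00 00.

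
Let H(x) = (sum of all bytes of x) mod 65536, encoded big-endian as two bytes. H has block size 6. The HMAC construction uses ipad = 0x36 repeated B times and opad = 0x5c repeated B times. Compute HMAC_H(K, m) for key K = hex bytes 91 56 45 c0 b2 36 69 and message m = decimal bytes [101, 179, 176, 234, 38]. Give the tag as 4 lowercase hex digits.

0323

Key hex bytes 91 56 45 c0 b2 36 69 is 7 bytes > B = 6, so hash it first: H(key) = 03 3d, then zero-pad to 6 bytes: K' = 03 3d 00 00 00 00.
K' ⊕ ipad = 35 0b 36 36 36 36.  K' ⊕ opad = 5f 61 5c 5c 5c 5c.
Inner input = (K'⊕ipad) ∥ m = 35 0b 36 36 36 36 ∥ 65 b3 b0 ea 26.
Inner hash: sum = 53+11+54+54+54+54+101+179+176+234+38 = 1008 → 03 f0.
Outer input = (K'⊕opad) ∥ inner = 5f 61 5c 5c 5c 5c ∥ 03 f0.
Outer hash (tag): sum = 95+97+92+92+92+92+3+240 = 803 → 03 23.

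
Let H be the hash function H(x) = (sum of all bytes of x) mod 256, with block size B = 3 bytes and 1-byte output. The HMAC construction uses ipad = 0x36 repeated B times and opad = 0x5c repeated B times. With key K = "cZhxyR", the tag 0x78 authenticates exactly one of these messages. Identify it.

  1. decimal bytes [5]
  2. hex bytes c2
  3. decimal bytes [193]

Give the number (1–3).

2

Key "cZhxyR" = 63 5a 68 78 79 52 is 6 bytes > B = 3, so hash it first: H(key) = 68, then zero-pad to 3 bytes: K' = 68 00 00.
K' ⊕ ipad = 5e 36 36; K' ⊕ opad = 34 5c 5c.
m1: inner = H(5e 36 36 05) = cf; tag = H(34 5c 5c cf) = bb
m2: inner = H(5e 36 36 c2) = 8c; tag = H(34 5c 5c 8c) = 78 ← matches
m3: inner = H(5e 36 36 c1) = 8b; tag = H(34 5c 5c 8b) = 77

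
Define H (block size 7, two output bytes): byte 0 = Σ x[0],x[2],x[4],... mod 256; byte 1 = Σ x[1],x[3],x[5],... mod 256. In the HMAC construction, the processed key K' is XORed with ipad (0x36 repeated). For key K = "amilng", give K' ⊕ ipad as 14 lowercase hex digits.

575b5f5a585136

Key "amilng" = 61 6d 69 6c 6e 67 is 6 bytes ≤ B = 7; zero-pad to 7 bytes: K' = 61 6d 69 6c 6e 67 00.
XOR each byte with 0x36: 61⊕36=57, 6d⊕36=5b, 69⊕36=5f, 6c⊕36=5a, 6e⊕36=58, 67⊕36=51, 00⊕36=36.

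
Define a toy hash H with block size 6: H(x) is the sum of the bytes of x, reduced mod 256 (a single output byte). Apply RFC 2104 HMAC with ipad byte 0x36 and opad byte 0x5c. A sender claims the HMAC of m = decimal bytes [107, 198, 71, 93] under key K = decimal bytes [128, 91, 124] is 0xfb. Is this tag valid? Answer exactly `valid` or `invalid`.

Key decimal bytes [128, 91, 124] = 80 5b 7c is 3 bytes ≤ B = 6; zero-pad to 6 bytes: K' = 80 5b 7c 00 00 00.
K' ⊕ ipad = b6 6d 4a 36 36 36; K' ⊕ opad = dc 07 20 5c 5c 5c.
Inner hash: sum = 182+109+74+54+54+54+107+198+71+93 = 996; mod 256 = 228 → e4.
Outer hash (recomputed tag): sum = 220+7+32+92+92+92+228 = 763; mod 256 = 251 → fb.
Recomputed tag = fb; claimed = fb → match.

valid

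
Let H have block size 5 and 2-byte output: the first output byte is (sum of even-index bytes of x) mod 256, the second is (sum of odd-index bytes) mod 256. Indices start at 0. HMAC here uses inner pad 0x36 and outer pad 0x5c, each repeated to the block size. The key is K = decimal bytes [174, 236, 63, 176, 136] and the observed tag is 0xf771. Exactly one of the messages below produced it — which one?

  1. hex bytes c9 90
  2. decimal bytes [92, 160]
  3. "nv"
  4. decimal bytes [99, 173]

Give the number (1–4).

3

Key decimal bytes [174, 236, 63, 176, 136] = ae ec 3f b0 88 is exactly B = 5 bytes: K' = ae ec 3f b0 88.
K' ⊕ ipad = 98 da 09 86 be; K' ⊕ opad = f2 b0 63 ec d4.
m1: inner = H(98 da 09 86 be c9 90) = ef 29; tag = H(f2 b0 63 ec d4 ef 29) = 528b
m2: inner = H(98 da 09 86 be 5c a0) = ff bc; tag = H(f2 b0 63 ec d4 ff bc) = e59b
m3: inner = H(98 da 09 86 be 6e 76) = d5 ce; tag = H(f2 b0 63 ec d4 d5 ce) = f771 ← matches
m4: inner = H(98 da 09 86 be 63 ad) = 0c c3; tag = H(f2 b0 63 ec d4 0c c3) = eca8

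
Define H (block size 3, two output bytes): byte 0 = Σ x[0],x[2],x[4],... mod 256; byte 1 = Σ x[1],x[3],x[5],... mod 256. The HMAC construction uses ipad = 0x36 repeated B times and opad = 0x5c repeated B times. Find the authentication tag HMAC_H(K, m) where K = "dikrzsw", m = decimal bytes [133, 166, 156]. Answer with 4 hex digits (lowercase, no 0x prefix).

91e4

Key "dikrzsw" = 64 69 6b 72 7a 73 77 is 7 bytes > B = 3, so hash it first: H(key) = c0 4e, then zero-pad to 3 bytes: K' = c0 4e 00.
K' ⊕ ipad = f6 78 36.  K' ⊕ opad = 9c 12 5c.
Inner input = (K'⊕ipad) ∥ m = f6 78 36 ∥ 85 a6 9c.
Inner hash: even-index sum = 466 mod 256 = 210; odd-index sum = 409 mod 256 = 153 → d2 99.
Outer input = (K'⊕opad) ∥ inner = 9c 12 5c ∥ d2 99.
Outer hash (tag): even-index sum = 401 mod 256 = 145; odd-index sum = 228 mod 256 = 228 → 91 e4.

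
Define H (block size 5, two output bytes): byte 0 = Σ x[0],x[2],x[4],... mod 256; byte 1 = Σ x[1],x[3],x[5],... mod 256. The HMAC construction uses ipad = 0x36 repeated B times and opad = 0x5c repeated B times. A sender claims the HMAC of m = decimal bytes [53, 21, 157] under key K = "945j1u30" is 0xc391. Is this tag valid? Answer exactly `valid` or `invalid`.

Key "945j1u30" = 39 34 35 6a 31 75 33 30 is 8 bytes > B = 5, so hash it first: H(key) = d2 43, then zero-pad to 5 bytes: K' = d2 43 00 00 00.
K' ⊕ ipad = e4 75 36 36 36; K' ⊕ opad = 8e 1f 5c 5c 5c.
Inner hash: even-index sum = 357 mod 256 = 101; odd-index sum = 381 mod 256 = 125 → 65 7d.
Outer hash (recomputed tag): even-index sum = 451 mod 256 = 195; odd-index sum = 224 mod 256 = 224 → c3 e0.
Recomputed tag = c3e0; claimed = c391 → mismatch.

invalid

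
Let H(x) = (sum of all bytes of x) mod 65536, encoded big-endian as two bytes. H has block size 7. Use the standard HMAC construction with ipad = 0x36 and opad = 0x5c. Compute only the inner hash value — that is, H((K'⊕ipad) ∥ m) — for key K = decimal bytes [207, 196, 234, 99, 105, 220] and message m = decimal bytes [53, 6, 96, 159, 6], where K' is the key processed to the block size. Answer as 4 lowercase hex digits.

05db

Key decimal bytes [207, 196, 234, 99, 105, 220] = cf c4 ea 63 69 dc is 6 bytes ≤ B = 7; zero-pad to 7 bytes: K' = cf c4 ea 63 69 dc 00.
K' ⊕ ipad = f9 f2 dc 55 5f ea 36.
Inner input = f9 f2 dc 55 5f ea 36 ∥ 35 06 60 9f 06.
Inner hash: sum = 249+242+220+85+95+234+54+53+6+96+159+6 = 1499 → 05 db.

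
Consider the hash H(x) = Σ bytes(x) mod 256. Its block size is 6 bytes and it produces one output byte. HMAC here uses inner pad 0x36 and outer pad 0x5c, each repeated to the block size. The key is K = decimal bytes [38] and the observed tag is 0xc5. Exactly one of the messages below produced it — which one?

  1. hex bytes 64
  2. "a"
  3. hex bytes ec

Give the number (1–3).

2

Key decimal bytes [38] = 26 is 1 byte ≤ B = 6; zero-pad to 6 bytes: K' = 26 00 00 00 00 00.
K' ⊕ ipad = 10 36 36 36 36 36; K' ⊕ opad = 7a 5c 5c 5c 5c 5c.
m1: inner = H(10 36 36 36 36 36 64) = 82; tag = H(7a 5c 5c 5c 5c 5c 82) = c8
m2: inner = H(10 36 36 36 36 36 61) = 7f; tag = H(7a 5c 5c 5c 5c 5c 7f) = c5 ← matches
m3: inner = H(10 36 36 36 36 36 ec) = 0a; tag = H(7a 5c 5c 5c 5c 5c 0a) = 50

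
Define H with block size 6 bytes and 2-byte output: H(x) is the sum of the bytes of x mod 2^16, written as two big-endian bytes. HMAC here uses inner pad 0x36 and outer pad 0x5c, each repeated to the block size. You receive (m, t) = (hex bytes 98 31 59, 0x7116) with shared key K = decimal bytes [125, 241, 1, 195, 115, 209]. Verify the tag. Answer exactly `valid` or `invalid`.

invalid

Key decimal bytes [125, 241, 1, 195, 115, 209] = 7d f1 01 c3 73 d1 is exactly B = 6 bytes: K' = 7d f1 01 c3 73 d1.
K' ⊕ ipad = 4b c7 37 f5 45 e7; K' ⊕ opad = 21 ad 5d 9f 2f 8d.
Inner hash: sum = 75+199+55+245+69+231+152+49+89 = 1164 → 04 8c.
Outer hash (recomputed tag): sum = 33+173+93+159+47+141+4+140 = 790 → 03 16.
Recomputed tag = 0316; claimed = 7116 → mismatch.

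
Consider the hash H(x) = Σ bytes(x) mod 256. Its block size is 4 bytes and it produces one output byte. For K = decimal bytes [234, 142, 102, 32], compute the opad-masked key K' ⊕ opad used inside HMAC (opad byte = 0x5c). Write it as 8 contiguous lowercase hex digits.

b6d23a7c

Key decimal bytes [234, 142, 102, 32] = ea 8e 66 20 is exactly B = 4 bytes: K' = ea 8e 66 20.
XOR each byte with 0x5c: ea⊕5c=b6, 8e⊕5c=d2, 66⊕5c=3a, 20⊕5c=7c.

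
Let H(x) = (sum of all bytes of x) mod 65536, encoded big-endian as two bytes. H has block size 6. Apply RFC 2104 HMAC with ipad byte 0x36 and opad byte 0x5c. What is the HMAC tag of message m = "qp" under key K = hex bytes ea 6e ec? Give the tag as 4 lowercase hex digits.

Key hex bytes ea 6e ec is 3 bytes ≤ B = 6; zero-pad to 6 bytes: K' = ea 6e ec 00 00 00.
K' ⊕ ipad = dc 58 da 36 36 36.  K' ⊕ opad = b6 32 b0 5c 5c 5c.
Inner input = (K'⊕ipad) ∥ m = dc 58 da 36 36 36 ∥ 71 70.
Inner hash: sum = 220+88+218+54+54+54+113+112 = 913 → 03 91.
Outer input = (K'⊕opad) ∥ inner = b6 32 b0 5c 5c 5c ∥ 03 91.
Outer hash (tag): sum = 182+50+176+92+92+92+3+145 = 832 → 03 40.

0340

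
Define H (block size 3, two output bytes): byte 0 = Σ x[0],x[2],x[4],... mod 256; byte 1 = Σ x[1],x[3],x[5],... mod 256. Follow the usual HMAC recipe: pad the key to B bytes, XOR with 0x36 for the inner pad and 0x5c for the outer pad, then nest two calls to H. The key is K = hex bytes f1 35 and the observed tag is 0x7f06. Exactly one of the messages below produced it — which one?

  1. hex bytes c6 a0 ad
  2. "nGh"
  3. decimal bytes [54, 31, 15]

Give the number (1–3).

1

Key hex bytes f1 35 is 2 bytes ≤ B = 3; zero-pad to 3 bytes: K' = f1 35 00.
K' ⊕ ipad = c7 03 36; K' ⊕ opad = ad 69 5c.
m1: inner = H(c7 03 36 c6 a0 ad) = 9d 76; tag = H(ad 69 5c 9d 76) = 7f06 ← matches
m2: inner = H(c7 03 36 6e 47 68) = 44 d9; tag = H(ad 69 5c 44 d9) = e2ad
m3: inner = H(c7 03 36 36 1f 0f) = 1c 48; tag = H(ad 69 5c 1c 48) = 5185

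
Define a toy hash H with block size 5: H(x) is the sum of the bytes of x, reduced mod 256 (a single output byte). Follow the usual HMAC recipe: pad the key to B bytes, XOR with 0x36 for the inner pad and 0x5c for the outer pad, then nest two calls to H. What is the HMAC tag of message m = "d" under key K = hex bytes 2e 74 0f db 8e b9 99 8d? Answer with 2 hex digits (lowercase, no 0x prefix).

Key hex bytes 2e 74 0f db 8e b9 99 8d is 8 bytes > B = 5, so hash it first: H(key) = f9, then zero-pad to 5 bytes: K' = f9 00 00 00 00.
K' ⊕ ipad = cf 36 36 36 36.  K' ⊕ opad = a5 5c 5c 5c 5c.
Inner input = (K'⊕ipad) ∥ m = cf 36 36 36 36 ∥ 64.
Inner hash: sum = 207+54+54+54+54+100 = 523; mod 256 = 11 → 0b.
Outer input = (K'⊕opad) ∥ inner = a5 5c 5c 5c 5c ∥ 0b.
Outer hash (tag): sum = 165+92+92+92+92+11 = 544; mod 256 = 32 → 20.

20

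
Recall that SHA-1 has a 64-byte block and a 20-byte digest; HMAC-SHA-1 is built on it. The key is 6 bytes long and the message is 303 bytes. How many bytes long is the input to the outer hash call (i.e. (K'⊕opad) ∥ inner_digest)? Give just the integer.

84

Key is 6 ≤ 64 bytes, zero-padded: |K'| = 64.
Outer input = (K'⊕opad) ∥ H(inner) → 64 + 20 = 84 bytes.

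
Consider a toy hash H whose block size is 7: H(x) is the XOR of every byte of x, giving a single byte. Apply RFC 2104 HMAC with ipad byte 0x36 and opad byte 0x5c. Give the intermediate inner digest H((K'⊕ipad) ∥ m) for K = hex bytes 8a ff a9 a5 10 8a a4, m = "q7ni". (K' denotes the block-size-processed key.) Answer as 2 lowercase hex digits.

30

Key hex bytes 8a ff a9 a5 10 8a a4 is exactly B = 7 bytes: K' = 8a ff a9 a5 10 8a a4.
K' ⊕ ipad = bc c9 9f 93 26 bc 92.
Inner input = bc c9 9f 93 26 bc 92 ∥ 71 37 6e 69.
Inner hash: XOR bc⊕c9⊕9f⊕93⊕26⊕bc⊕92⊕71⊕37⊕6e⊕69 = 30.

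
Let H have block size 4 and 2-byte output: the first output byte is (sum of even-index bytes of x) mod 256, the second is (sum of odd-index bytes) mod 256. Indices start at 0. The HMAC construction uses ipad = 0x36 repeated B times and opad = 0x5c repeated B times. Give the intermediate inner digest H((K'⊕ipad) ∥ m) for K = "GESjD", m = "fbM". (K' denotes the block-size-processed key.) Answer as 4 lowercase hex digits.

d131

Key "GESjD" = 47 45 53 6a 44 is 5 bytes > B = 4, so hash it first: H(key) = de af, then zero-pad to 4 bytes: K' = de af 00 00.
K' ⊕ ipad = e8 99 36 36.
Inner input = e8 99 36 36 ∥ 66 62 4d.
Inner hash: even-index sum = 465 mod 256 = 209; odd-index sum = 305 mod 256 = 49 → d1 31.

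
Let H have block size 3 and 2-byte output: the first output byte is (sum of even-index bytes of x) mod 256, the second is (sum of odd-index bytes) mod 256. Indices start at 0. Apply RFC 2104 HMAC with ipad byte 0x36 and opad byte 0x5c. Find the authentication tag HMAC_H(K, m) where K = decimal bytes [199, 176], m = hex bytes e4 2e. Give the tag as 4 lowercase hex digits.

Key decimal bytes [199, 176] = c7 b0 is 2 bytes ≤ B = 3; zero-pad to 3 bytes: K' = c7 b0 00.
K' ⊕ ipad = f1 86 36.  K' ⊕ opad = 9b ec 5c.
Inner input = (K'⊕ipad) ∥ m = f1 86 36 ∥ e4 2e.
Inner hash: even-index sum = 341 mod 256 = 85; odd-index sum = 362 mod 256 = 106 → 55 6a.
Outer input = (K'⊕opad) ∥ inner = 9b ec 5c ∥ 55 6a.
Outer hash (tag): even-index sum = 353 mod 256 = 97; odd-index sum = 321 mod 256 = 65 → 61 41.

6141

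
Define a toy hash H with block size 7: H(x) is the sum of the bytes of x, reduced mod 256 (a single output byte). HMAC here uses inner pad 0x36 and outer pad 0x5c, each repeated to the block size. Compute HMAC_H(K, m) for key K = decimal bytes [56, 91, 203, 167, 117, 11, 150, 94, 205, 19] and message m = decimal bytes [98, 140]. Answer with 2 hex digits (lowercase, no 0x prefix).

ce

Key decimal bytes [56, 91, 203, 167, 117, 11, 150, 94, 205, 19] = 38 5b cb a7 75 0b 96 5e cd 13 is 10 bytes > B = 7, so hash it first: H(key) = 59, then zero-pad to 7 bytes: K' = 59 00 00 00 00 00 00.
K' ⊕ ipad = 6f 36 36 36 36 36 36.  K' ⊕ opad = 05 5c 5c 5c 5c 5c 5c.
Inner input = (K'⊕ipad) ∥ m = 6f 36 36 36 36 36 36 ∥ 62 8c.
Inner hash: sum = 111+54+54+54+54+54+54+98+140 = 673; mod 256 = 161 → a1.
Outer input = (K'⊕opad) ∥ inner = 05 5c 5c 5c 5c 5c 5c ∥ a1.
Outer hash (tag): sum = 5+92+92+92+92+92+92+161 = 718; mod 256 = 206 → ce.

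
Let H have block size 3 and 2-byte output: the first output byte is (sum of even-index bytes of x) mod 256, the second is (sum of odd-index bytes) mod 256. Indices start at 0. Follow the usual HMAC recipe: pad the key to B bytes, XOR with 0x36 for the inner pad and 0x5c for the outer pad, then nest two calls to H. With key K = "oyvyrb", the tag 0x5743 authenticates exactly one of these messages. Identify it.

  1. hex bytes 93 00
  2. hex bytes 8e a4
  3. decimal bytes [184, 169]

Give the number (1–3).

2

Key "oyvyrb" = 6f 79 76 79 72 62 is 6 bytes > B = 3, so hash it first: H(key) = 57 54, then zero-pad to 3 bytes: K' = 57 54 00.
K' ⊕ ipad = 61 62 36; K' ⊕ opad = 0b 08 5c.
m1: inner = H(61 62 36 93 00) = 97 f5; tag = H(0b 08 5c 97 f5) = 5c9f
m2: inner = H(61 62 36 8e a4) = 3b f0; tag = H(0b 08 5c 3b f0) = 5743 ← matches
m3: inner = H(61 62 36 b8 a9) = 40 1a; tag = H(0b 08 5c 40 1a) = 8148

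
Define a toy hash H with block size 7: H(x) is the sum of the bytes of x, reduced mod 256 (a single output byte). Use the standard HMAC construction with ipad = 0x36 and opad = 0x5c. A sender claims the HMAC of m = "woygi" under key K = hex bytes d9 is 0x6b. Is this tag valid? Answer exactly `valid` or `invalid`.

invalid

Key hex bytes d9 is 1 byte ≤ B = 7; zero-pad to 7 bytes: K' = d9 00 00 00 00 00 00.
K' ⊕ ipad = ef 36 36 36 36 36 36; K' ⊕ opad = 85 5c 5c 5c 5c 5c 5c.
Inner hash: sum = 239+54+54+54+54+54+54+119+111+121+103+105 = 1122; mod 256 = 98 → 62.
Outer hash (recomputed tag): sum = 133+92+92+92+92+92+92+98 = 783; mod 256 = 15 → 0f.
Recomputed tag = 0f; claimed = 6b → mismatch.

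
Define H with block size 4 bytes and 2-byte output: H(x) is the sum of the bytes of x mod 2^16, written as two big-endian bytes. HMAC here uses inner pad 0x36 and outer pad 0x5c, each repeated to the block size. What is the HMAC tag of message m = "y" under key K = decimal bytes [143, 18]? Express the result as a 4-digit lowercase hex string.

Key decimal bytes [143, 18] = 8f 12 is 2 bytes ≤ B = 4; zero-pad to 4 bytes: K' = 8f 12 00 00.
K' ⊕ ipad = b9 24 36 36.  K' ⊕ opad = d3 4e 5c 5c.
Inner input = (K'⊕ipad) ∥ m = b9 24 36 36 ∥ 79.
Inner hash: sum = 185+36+54+54+121 = 450 → 01 c2.
Outer input = (K'⊕opad) ∥ inner = d3 4e 5c 5c ∥ 01 c2.
Outer hash (tag): sum = 211+78+92+92+1+194 = 668 → 02 9c.

029c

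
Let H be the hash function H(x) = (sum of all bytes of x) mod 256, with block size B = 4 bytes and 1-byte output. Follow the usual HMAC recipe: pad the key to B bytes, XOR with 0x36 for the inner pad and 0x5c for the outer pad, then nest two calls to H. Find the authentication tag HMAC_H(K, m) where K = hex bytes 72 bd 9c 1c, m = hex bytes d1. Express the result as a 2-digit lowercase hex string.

Key hex bytes 72 bd 9c 1c is exactly B = 4 bytes: K' = 72 bd 9c 1c.
K' ⊕ ipad = 44 8b aa 2a.  K' ⊕ opad = 2e e1 c0 40.
Inner input = (K'⊕ipad) ∥ m = 44 8b aa 2a ∥ d1.
Inner hash: sum = 68+139+170+42+209 = 628; mod 256 = 116 → 74.
Outer input = (K'⊕opad) ∥ inner = 2e e1 c0 40 ∥ 74.
Outer hash (tag): sum = 46+225+192+64+116 = 643; mod 256 = 131 → 83.

83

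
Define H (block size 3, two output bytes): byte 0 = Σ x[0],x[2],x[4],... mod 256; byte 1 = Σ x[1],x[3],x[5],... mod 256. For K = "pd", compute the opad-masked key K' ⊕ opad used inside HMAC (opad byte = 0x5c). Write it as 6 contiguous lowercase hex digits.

Key "pd" = 70 64 is 2 bytes ≤ B = 3; zero-pad to 3 bytes: K' = 70 64 00.
XOR each byte with 0x5c: 70⊕5c=2c, 64⊕5c=38, 00⊕5c=5c.

2c385c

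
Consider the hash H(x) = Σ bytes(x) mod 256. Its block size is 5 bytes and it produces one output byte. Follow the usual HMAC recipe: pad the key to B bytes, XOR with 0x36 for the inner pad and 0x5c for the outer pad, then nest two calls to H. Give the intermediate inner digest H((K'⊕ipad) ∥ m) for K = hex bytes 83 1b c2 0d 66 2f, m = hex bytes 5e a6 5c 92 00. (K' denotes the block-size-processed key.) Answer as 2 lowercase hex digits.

Key hex bytes 83 1b c2 0d 66 2f is 6 bytes > B = 5, so hash it first: H(key) = 02, then zero-pad to 5 bytes: K' = 02 00 00 00 00.
K' ⊕ ipad = 34 36 36 36 36.
Inner input = 34 36 36 36 36 ∥ 5e a6 5c 92 00.
Inner hash: sum = 52+54+54+54+54+94+166+92+146+0 = 766; mod 256 = 254 → fe.

fe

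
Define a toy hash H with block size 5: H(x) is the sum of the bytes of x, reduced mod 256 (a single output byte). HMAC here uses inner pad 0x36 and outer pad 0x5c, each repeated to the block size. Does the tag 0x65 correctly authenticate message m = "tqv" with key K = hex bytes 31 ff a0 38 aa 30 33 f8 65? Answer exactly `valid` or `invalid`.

Key hex bytes 31 ff a0 38 aa 30 33 f8 65 is 9 bytes > B = 5, so hash it first: H(key) = 72, then zero-pad to 5 bytes: K' = 72 00 00 00 00.
K' ⊕ ipad = 44 36 36 36 36; K' ⊕ opad = 2e 5c 5c 5c 5c.
Inner hash: sum = 68+54+54+54+54+116+113+118 = 631; mod 256 = 119 → 77.
Outer hash (recomputed tag): sum = 46+92+92+92+92+119 = 533; mod 256 = 21 → 15.
Recomputed tag = 15; claimed = 65 → mismatch.

invalid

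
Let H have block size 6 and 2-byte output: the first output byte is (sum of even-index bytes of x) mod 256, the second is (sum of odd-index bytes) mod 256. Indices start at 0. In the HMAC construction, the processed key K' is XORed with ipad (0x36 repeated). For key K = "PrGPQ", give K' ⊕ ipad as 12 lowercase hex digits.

664471666736

Key "PrGPQ" = 50 72 47 50 51 is 5 bytes ≤ B = 6; zero-pad to 6 bytes: K' = 50 72 47 50 51 00.
XOR each byte with 0x36: 50⊕36=66, 72⊕36=44, 47⊕36=71, 50⊕36=66, 51⊕36=67, 00⊕36=36.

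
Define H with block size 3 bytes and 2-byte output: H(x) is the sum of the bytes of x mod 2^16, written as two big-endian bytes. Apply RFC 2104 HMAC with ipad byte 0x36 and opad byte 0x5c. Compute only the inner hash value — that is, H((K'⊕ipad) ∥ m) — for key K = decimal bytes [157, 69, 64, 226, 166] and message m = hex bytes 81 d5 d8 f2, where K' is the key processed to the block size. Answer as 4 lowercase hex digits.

0426

Key decimal bytes [157, 69, 64, 226, 166] = 9d 45 40 e2 a6 is 5 bytes > B = 3, so hash it first: H(key) = 02 aa, then zero-pad to 3 bytes: K' = 02 aa 00.
K' ⊕ ipad = 34 9c 36.
Inner input = 34 9c 36 ∥ 81 d5 d8 f2.
Inner hash: sum = 52+156+54+129+213+216+242 = 1062 → 04 26.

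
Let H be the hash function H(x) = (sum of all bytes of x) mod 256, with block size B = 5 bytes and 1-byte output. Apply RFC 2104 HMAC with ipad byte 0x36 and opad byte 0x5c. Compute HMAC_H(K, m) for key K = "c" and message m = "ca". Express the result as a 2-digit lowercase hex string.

a0

Key "c" = 63 is 1 byte ≤ B = 5; zero-pad to 5 bytes: K' = 63 00 00 00 00.
K' ⊕ ipad = 55 36 36 36 36.  K' ⊕ opad = 3f 5c 5c 5c 5c.
Inner input = (K'⊕ipad) ∥ m = 55 36 36 36 36 ∥ 63 61.
Inner hash: sum = 85+54+54+54+54+99+97 = 497; mod 256 = 241 → f1.
Outer input = (K'⊕opad) ∥ inner = 3f 5c 5c 5c 5c ∥ f1.
Outer hash (tag): sum = 63+92+92+92+92+241 = 672; mod 256 = 160 → a0.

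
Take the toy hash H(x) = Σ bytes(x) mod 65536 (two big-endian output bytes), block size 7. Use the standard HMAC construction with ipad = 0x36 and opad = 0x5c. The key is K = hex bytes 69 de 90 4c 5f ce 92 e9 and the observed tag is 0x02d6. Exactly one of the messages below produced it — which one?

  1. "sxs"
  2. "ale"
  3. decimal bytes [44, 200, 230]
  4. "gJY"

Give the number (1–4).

3

Key hex bytes 69 de 90 4c 5f ce 92 e9 is 8 bytes > B = 7, so hash it first: H(key) = 04 cb, then zero-pad to 7 bytes: K' = 04 cb 00 00 00 00 00.
K' ⊕ ipad = 32 fd 36 36 36 36 36; K' ⊕ opad = 58 97 5c 5c 5c 5c 5c.
m1: inner = H(32 fd 36 36 36 36 36 73 78 73) = 03 9b; tag = H(58 97 5c 5c 5c 5c 5c 03 9b) = 0359
m2: inner = H(32 fd 36 36 36 36 36 61 6c 65) = 03 6f; tag = H(58 97 5c 5c 5c 5c 5c 03 6f) = 032d
m3: inner = H(32 fd 36 36 36 36 36 2c c8 e6) = 04 17; tag = H(58 97 5c 5c 5c 5c 5c 04 17) = 02d6 ← matches
m4: inner = H(32 fd 36 36 36 36 36 67 4a 59) = 03 47; tag = H(58 97 5c 5c 5c 5c 5c 03 47) = 0305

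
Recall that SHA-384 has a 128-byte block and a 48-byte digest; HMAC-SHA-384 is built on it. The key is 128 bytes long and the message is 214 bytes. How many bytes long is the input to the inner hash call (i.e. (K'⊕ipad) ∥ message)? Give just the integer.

342

Key is 128 ≤ 128 bytes, zero-padded: |K'| = 128.
Inner input = (K'⊕ipad) ∥ m → 128 + 214 = 342 bytes.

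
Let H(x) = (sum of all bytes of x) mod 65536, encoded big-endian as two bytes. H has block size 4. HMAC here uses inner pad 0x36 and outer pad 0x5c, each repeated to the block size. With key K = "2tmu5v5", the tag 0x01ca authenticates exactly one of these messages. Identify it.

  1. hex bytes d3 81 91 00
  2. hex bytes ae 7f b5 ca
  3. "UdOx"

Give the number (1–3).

3

Key "2tmu5v5" = 32 74 6d 75 35 76 35 is 7 bytes > B = 4, so hash it first: H(key) = 02 68, then zero-pad to 4 bytes: K' = 02 68 00 00.
K' ⊕ ipad = 34 5e 36 36; K' ⊕ opad = 5e 34 5c 5c.
m1: inner = H(34 5e 36 36 d3 81 91 00) = 02 e3; tag = H(5e 34 5c 5c 02 e3) = 022f
m2: inner = H(34 5e 36 36 ae 7f b5 ca) = 03 aa; tag = H(5e 34 5c 5c 03 aa) = 01f7
m3: inner = H(34 5e 36 36 55 64 4f 78) = 02 7e; tag = H(5e 34 5c 5c 02 7e) = 01ca ← matches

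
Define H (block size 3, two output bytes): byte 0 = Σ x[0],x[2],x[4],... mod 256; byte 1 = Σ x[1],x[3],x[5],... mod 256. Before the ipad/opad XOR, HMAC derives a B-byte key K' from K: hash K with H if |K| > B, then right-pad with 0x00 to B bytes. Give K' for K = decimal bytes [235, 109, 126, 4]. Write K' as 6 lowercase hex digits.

|K| = 4 > B = 3, so first hash the key.
H(K): even-index sum = 361 mod 256 = 105; odd-index sum = 113 mod 256 = 113 → 69 71.
Zero-pad H(K) = 69 71 to 3 bytes: K' = 69 71 00.

697100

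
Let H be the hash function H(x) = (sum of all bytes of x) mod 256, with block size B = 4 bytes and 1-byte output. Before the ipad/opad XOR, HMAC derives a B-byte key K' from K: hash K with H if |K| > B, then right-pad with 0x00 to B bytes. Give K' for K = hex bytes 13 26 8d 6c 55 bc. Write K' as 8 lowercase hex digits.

43000000

|K| = 6 > B = 4, so first hash the key.
H(K): sum = 19+38+141+108+85+188 = 579; mod 256 = 67 → 43.
Zero-pad H(K) = 43 to 4 bytes: K' = 43 00 00 00.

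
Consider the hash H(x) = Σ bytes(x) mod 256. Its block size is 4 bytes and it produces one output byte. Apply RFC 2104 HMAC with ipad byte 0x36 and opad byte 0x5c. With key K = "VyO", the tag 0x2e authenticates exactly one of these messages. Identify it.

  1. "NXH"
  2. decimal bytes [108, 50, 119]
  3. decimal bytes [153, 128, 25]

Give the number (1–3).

3

Key "VyO" = 56 79 4f is 3 bytes ≤ B = 4; zero-pad to 4 bytes: K' = 56 79 4f 00.
K' ⊕ ipad = 60 4f 79 36; K' ⊕ opad = 0a 25 13 5c.
m1: inner = H(60 4f 79 36 4e 58 48) = 4c; tag = H(0a 25 13 5c 4c) = ea
m2: inner = H(60 4f 79 36 6c 32 77) = 73; tag = H(0a 25 13 5c 73) = 11
m3: inner = H(60 4f 79 36 99 80 19) = 90; tag = H(0a 25 13 5c 90) = 2e ← matches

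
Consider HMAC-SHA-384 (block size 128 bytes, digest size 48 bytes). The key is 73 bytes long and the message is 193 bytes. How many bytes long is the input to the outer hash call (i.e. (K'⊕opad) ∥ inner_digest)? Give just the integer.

176

Key is 73 ≤ 128 bytes, zero-padded: |K'| = 128.
Outer input = (K'⊕opad) ∥ H(inner) → 128 + 48 = 176 bytes.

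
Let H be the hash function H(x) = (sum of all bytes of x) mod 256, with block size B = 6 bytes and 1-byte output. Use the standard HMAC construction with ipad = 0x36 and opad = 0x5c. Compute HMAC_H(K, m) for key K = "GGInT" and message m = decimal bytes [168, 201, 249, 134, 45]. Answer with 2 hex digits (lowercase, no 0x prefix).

Key "GGInT" = 47 47 49 6e 54 is 5 bytes ≤ B = 6; zero-pad to 6 bytes: K' = 47 47 49 6e 54 00.
K' ⊕ ipad = 71 71 7f 58 62 36.  K' ⊕ opad = 1b 1b 15 32 08 5c.
Inner input = (K'⊕ipad) ∥ m = 71 71 7f 58 62 36 ∥ a8 c9 f9 86 2d.
Inner hash: sum = 113+113+127+88+98+54+168+201+249+134+45 = 1390; mod 256 = 110 → 6e.
Outer input = (K'⊕opad) ∥ inner = 1b 1b 15 32 08 5c ∥ 6e.
Outer hash (tag): sum = 27+27+21+50+8+92+110 = 335; mod 256 = 79 → 4f.

4f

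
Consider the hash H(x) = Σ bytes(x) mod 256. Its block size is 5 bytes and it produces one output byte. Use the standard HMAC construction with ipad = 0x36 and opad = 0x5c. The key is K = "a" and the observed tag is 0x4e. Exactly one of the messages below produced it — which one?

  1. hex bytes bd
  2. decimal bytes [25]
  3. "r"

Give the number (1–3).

3

Key "a" = 61 is 1 byte ≤ B = 5; zero-pad to 5 bytes: K' = 61 00 00 00 00.
K' ⊕ ipad = 57 36 36 36 36; K' ⊕ opad = 3d 5c 5c 5c 5c.
m1: inner = H(57 36 36 36 36 bd) = ec; tag = H(3d 5c 5c 5c 5c ec) = 99
m2: inner = H(57 36 36 36 36 19) = 48; tag = H(3d 5c 5c 5c 5c 48) = f5
m3: inner = H(57 36 36 36 36 72) = a1; tag = H(3d 5c 5c 5c 5c a1) = 4e ← matches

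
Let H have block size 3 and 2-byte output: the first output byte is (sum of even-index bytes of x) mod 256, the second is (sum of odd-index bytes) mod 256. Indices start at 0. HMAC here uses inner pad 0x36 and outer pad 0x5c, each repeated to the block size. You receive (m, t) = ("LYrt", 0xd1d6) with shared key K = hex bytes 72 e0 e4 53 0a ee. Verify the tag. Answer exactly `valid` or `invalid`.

Key hex bytes 72 e0 e4 53 0a ee is 6 bytes > B = 3, so hash it first: H(key) = 60 21, then zero-pad to 3 bytes: K' = 60 21 00.
K' ⊕ ipad = 56 17 36; K' ⊕ opad = 3c 7d 5c.
Inner hash: even-index sum = 345 mod 256 = 89; odd-index sum = 213 mod 256 = 213 → 59 d5.
Outer hash (recomputed tag): even-index sum = 365 mod 256 = 109; odd-index sum = 214 mod 256 = 214 → 6d d6.
Recomputed tag = 6dd6; claimed = d1d6 → mismatch.

invalid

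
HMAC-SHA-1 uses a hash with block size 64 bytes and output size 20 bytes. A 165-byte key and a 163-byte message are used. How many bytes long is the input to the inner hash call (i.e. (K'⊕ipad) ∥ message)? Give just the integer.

227

Key is 165 > 64 bytes, so it is hashed to 20 bytes then zero-padded to 64: |K'| = 64.
Inner input = (K'⊕ipad) ∥ m → 64 + 163 = 227 bytes.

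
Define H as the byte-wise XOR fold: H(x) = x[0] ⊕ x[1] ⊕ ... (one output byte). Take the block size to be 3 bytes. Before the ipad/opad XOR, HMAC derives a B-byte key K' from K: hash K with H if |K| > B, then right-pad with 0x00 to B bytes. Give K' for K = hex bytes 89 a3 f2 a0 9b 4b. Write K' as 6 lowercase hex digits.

a80000

|K| = 6 > B = 3, so first hash the key.
H(K): XOR 89⊕a3⊕f2⊕a0⊕9b⊕4b = a8.
Zero-pad H(K) = a8 to 3 bytes: K' = a8 00 00.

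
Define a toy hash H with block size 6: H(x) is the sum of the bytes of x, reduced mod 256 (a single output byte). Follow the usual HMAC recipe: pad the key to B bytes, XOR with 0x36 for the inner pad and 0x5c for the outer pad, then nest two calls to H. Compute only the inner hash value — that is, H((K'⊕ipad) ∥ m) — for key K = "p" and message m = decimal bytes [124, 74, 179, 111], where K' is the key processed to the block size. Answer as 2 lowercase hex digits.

3c

Key "p" = 70 is 1 byte ≤ B = 6; zero-pad to 6 bytes: K' = 70 00 00 00 00 00.
K' ⊕ ipad = 46 36 36 36 36 36.
Inner input = 46 36 36 36 36 36 ∥ 7c 4a b3 6f.
Inner hash: sum = 70+54+54+54+54+54+124+74+179+111 = 828; mod 256 = 60 → 3c.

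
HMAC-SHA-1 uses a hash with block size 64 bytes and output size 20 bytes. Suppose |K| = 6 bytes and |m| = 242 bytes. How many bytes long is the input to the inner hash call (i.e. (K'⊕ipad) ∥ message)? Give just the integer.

Key is 6 ≤ 64 bytes, zero-padded: |K'| = 64.
Inner input = (K'⊕ipad) ∥ m → 64 + 242 = 306 bytes.

306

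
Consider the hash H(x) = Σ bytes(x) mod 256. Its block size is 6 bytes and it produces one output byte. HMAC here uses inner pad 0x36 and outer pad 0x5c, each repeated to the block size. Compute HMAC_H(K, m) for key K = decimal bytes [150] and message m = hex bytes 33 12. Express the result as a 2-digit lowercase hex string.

Key decimal bytes [150] = 96 is 1 byte ≤ B = 6; zero-pad to 6 bytes: K' = 96 00 00 00 00 00.
K' ⊕ ipad = a0 36 36 36 36 36.  K' ⊕ opad = ca 5c 5c 5c 5c 5c.
Inner input = (K'⊕ipad) ∥ m = a0 36 36 36 36 36 ∥ 33 12.
Inner hash: sum = 160+54+54+54+54+54+51+18 = 499; mod 256 = 243 → f3.
Outer input = (K'⊕opad) ∥ inner = ca 5c 5c 5c 5c 5c ∥ f3.
Outer hash (tag): sum = 202+92+92+92+92+92+243 = 905; mod 256 = 137 → 89.

89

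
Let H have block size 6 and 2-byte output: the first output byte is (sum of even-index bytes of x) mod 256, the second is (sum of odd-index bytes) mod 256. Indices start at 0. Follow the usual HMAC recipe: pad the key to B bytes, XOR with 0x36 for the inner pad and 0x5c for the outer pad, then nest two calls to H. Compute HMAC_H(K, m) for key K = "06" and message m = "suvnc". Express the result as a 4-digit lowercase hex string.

e271

Key "06" = 30 36 is 2 bytes ≤ B = 6; zero-pad to 6 bytes: K' = 30 36 00 00 00 00.
K' ⊕ ipad = 06 00 36 36 36 36.  K' ⊕ opad = 6c 6a 5c 5c 5c 5c.
Inner input = (K'⊕ipad) ∥ m = 06 00 36 36 36 36 ∥ 73 75 76 6e 63.
Inner hash: even-index sum = 446 mod 256 = 190; odd-index sum = 335 mod 256 = 79 → be 4f.
Outer input = (K'⊕opad) ∥ inner = 6c 6a 5c 5c 5c 5c ∥ be 4f.
Outer hash (tag): even-index sum = 482 mod 256 = 226; odd-index sum = 369 mod 256 = 113 → e2 71.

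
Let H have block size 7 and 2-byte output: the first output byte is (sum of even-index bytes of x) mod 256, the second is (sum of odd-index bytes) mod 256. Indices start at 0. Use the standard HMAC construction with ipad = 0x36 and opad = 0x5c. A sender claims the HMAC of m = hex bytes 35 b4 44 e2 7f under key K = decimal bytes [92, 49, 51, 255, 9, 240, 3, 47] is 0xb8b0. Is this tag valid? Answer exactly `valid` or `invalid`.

Key decimal bytes [92, 49, 51, 255, 9, 240, 3, 47] = 5c 31 33 ff 09 f0 03 2f is 8 bytes > B = 7, so hash it first: H(key) = 9b 4f, then zero-pad to 7 bytes: K' = 9b 4f 00 00 00 00 00.
K' ⊕ ipad = ad 79 36 36 36 36 36; K' ⊕ opad = c7 13 5c 5c 5c 5c 5c.
Inner hash: even-index sum = 741 mod 256 = 229; odd-index sum = 477 mod 256 = 221 → e5 dd.
Outer hash (recomputed tag): even-index sum = 696 mod 256 = 184; odd-index sum = 432 mod 256 = 176 → b8 b0.
Recomputed tag = b8b0; claimed = b8b0 → match.

valid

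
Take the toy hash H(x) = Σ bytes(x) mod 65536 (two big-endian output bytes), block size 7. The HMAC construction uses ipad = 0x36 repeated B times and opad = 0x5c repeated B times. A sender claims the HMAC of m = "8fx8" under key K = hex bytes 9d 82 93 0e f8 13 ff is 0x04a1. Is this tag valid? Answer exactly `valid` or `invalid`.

Key hex bytes 9d 82 93 0e f8 13 ff is exactly B = 7 bytes: K' = 9d 82 93 0e f8 13 ff.
K' ⊕ ipad = ab b4 a5 38 ce 25 c9; K' ⊕ opad = c1 de cf 52 a4 4f a3.
Inner hash: sum = 171+180+165+56+206+37+201+56+102+120+56 = 1350 → 05 46.
Outer hash (recomputed tag): sum = 193+222+207+82+164+79+163+5+70 = 1185 → 04 a1.
Recomputed tag = 04a1; claimed = 04a1 → match.

valid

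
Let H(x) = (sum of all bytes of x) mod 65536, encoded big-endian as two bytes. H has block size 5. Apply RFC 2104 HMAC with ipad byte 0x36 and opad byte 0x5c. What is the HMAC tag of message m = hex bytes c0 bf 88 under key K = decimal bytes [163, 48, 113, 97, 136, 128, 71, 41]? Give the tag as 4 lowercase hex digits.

01c0

Key decimal bytes [163, 48, 113, 97, 136, 128, 71, 41] = a3 30 71 61 88 80 47 29 is 8 bytes > B = 5, so hash it first: H(key) = 03 1d, then zero-pad to 5 bytes: K' = 03 1d 00 00 00.
K' ⊕ ipad = 35 2b 36 36 36.  K' ⊕ opad = 5f 41 5c 5c 5c.
Inner input = (K'⊕ipad) ∥ m = 35 2b 36 36 36 ∥ c0 bf 88.
Inner hash: sum = 53+43+54+54+54+192+191+136 = 777 → 03 09.
Outer input = (K'⊕opad) ∥ inner = 5f 41 5c 5c 5c ∥ 03 09.
Outer hash (tag): sum = 95+65+92+92+92+3+9 = 448 → 01 c0.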